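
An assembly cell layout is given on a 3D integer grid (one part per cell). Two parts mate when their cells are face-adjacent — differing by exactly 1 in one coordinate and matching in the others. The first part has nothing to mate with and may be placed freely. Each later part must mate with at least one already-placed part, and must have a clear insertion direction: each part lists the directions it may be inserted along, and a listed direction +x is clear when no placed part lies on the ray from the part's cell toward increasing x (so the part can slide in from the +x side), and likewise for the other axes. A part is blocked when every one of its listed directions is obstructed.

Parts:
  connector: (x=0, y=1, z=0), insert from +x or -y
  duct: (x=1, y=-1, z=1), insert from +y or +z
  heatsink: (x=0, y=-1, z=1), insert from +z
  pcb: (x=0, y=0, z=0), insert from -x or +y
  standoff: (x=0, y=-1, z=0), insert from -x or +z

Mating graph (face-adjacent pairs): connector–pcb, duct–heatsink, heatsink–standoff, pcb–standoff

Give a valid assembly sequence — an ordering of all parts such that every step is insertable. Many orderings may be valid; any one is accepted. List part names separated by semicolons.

1. pcb@(0, 0, 0) [-x clear] — {pcb}
2. standoff@(0, -1, 0) [-x clear] — {pcb, standoff}
3. heatsink@(0, -1, 1) [+z clear] — {heatsink, pcb, standoff}
4. duct@(1, -1, 1) [+y clear] — {duct, heatsink, pcb, standoff}
5. connector@(0, 1, 0) [+x clear] — {connector, duct, heatsink, pcb, standoff}

pcb; standoff; heatsink; duct; connector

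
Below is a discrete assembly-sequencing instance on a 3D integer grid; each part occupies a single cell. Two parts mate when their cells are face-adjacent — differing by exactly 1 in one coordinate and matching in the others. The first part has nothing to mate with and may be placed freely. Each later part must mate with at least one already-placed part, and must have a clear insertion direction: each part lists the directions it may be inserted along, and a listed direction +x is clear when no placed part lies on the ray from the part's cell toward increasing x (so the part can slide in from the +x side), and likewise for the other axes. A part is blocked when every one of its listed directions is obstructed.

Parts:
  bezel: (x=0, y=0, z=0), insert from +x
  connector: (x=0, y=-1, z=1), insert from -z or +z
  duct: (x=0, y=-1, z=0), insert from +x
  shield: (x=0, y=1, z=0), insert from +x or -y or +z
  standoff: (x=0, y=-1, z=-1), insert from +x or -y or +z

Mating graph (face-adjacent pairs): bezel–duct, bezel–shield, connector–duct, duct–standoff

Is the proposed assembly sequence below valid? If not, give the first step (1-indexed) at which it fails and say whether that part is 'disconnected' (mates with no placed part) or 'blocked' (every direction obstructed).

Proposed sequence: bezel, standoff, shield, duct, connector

1. bezel@(0, 0, 0) [+x clear] — {bezel}
2. standoff@(0, -1, -1) — no placed neighbour ⇒ disconnected

Invalid at step 2 (disconnected)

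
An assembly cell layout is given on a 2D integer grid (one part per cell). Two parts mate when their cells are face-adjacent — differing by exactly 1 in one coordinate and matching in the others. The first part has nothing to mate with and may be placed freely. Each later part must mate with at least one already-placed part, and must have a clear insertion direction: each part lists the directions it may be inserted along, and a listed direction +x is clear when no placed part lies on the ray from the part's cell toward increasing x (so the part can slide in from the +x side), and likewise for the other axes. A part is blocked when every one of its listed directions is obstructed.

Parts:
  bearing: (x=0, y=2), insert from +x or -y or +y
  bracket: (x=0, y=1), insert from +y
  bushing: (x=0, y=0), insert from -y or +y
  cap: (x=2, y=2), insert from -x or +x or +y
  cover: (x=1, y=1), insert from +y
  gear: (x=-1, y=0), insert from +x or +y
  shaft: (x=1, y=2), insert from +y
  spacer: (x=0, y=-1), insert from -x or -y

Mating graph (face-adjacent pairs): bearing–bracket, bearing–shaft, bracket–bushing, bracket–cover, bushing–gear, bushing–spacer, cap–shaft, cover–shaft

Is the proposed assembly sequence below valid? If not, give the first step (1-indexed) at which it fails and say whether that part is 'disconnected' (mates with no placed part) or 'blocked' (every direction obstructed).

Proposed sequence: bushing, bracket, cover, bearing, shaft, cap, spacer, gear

1. bushing@(0, 0) [-y clear] — {bushing}
2. bracket@(0, 1) [+y clear] — {bracket, bushing}
3. cover@(1, 1) [+y clear] — {bracket, bushing, cover}
4. bearing@(0, 2) [+x clear] — {bearing, bracket, bushing, cover}
5. shaft@(1, 2) [+y clear] — {bearing, bracket, bushing, cover, shaft}
6. cap@(2, 2) [+x clear] — {bearing, bracket, bushing, cap, cover, shaft}
7. spacer@(0, -1) [-x clear] — {bearing, bracket, bushing, cap, cover, shaft, spacer}
8. gear@(-1, 0) [+y clear] — {bearing, bracket, bushing, cap, cover, gear, shaft, spacer}

Valid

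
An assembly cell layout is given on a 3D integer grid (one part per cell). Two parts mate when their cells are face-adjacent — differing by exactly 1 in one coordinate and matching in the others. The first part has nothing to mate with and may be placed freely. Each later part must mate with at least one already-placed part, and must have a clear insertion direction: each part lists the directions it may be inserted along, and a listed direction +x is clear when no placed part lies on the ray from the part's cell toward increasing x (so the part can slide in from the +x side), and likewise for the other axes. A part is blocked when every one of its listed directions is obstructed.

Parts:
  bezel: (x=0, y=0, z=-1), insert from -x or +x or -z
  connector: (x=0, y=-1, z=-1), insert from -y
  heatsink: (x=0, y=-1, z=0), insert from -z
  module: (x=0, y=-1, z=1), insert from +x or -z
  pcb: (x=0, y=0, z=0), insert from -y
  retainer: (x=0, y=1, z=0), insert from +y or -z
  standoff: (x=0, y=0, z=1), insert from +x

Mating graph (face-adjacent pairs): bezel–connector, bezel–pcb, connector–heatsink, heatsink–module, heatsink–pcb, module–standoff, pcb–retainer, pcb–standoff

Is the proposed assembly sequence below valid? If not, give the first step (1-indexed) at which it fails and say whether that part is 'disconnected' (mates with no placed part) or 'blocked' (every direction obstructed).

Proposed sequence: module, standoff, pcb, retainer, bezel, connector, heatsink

1. module@(0, -1, 1) [+x clear] — {module}
2. standoff@(0, 0, 1) [+x clear] — {module, standoff}
3. pcb@(0, 0, 0) [-y clear] — {module, pcb, standoff}
4. retainer@(0, 1, 0) [+y clear] — {module, pcb, retainer, standoff}
5. bezel@(0, 0, -1) [-x clear] — {bezel, module, pcb, retainer, standoff}
6. connector@(0, -1, -1) [-y clear] — {bezel, connector, module, pcb, retainer, standoff}
7. heatsink@(0, -1, 0) — -z all obstructed ⇒ blocked

Invalid at step 7 (blocked)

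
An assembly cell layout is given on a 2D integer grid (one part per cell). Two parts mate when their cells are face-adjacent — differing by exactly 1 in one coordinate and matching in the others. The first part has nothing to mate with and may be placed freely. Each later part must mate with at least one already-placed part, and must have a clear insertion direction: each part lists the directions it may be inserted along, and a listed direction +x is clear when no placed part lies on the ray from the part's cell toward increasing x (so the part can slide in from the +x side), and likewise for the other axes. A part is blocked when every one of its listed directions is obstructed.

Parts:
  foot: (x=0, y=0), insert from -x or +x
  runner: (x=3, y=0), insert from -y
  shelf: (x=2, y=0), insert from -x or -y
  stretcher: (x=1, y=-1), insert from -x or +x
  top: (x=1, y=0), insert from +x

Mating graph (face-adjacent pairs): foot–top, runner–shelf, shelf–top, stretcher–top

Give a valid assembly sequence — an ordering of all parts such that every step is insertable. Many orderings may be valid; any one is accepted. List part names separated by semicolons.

top; stretcher; foot; shelf; runner

1. top@(1, 0) [+x clear] — {top}
2. stretcher@(1, -1) [-x clear] — {stretcher, top}
3. foot@(0, 0) [-x clear] — {foot, stretcher, top}
4. shelf@(2, 0) [-y clear] — {foot, shelf, stretcher, top}
5. runner@(3, 0) [-y clear] — {foot, runner, shelf, stretcher, top}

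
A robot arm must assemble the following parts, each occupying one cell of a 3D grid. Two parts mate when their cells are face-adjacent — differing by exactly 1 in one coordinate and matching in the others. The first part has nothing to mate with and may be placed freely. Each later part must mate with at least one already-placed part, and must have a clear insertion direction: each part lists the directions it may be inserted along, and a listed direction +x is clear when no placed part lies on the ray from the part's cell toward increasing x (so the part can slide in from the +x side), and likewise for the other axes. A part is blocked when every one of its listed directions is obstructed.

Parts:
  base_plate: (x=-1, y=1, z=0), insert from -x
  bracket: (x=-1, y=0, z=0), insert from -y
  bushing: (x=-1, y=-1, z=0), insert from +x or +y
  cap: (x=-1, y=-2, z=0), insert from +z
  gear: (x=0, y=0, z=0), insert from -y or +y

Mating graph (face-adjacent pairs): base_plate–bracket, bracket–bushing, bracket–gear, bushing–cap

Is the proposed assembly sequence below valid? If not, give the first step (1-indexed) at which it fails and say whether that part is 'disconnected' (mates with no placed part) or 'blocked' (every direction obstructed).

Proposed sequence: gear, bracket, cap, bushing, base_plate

1. gear@(0, 0, 0) [-y clear] — {gear}
2. bracket@(-1, 0, 0) [-y clear] — {bracket, gear}
3. cap@(-1, -2, 0) — no placed neighbour ⇒ disconnected

Invalid at step 3 (disconnected)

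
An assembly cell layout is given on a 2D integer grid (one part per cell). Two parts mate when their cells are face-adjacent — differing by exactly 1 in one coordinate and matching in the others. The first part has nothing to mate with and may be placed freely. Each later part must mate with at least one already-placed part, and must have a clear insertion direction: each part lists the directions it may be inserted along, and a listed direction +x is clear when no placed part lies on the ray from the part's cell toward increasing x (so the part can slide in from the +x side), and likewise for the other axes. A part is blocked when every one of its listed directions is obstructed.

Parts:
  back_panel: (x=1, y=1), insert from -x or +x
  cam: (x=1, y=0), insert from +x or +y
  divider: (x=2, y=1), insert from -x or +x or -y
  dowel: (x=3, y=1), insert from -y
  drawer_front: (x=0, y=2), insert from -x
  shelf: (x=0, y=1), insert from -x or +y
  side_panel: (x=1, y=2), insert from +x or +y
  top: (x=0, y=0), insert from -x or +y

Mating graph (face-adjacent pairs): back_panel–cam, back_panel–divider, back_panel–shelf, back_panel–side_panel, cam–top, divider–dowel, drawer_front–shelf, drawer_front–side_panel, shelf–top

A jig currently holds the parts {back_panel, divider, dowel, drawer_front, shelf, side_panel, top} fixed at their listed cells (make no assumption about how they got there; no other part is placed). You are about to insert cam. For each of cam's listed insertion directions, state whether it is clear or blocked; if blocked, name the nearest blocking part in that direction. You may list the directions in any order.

+x: ray from cam(1, 0) has no placed part ⇒ clear
+y: nearest on ray is back_panel@(1, 1) ⇒ blocked

+x: clear; +y: blocked by back_panel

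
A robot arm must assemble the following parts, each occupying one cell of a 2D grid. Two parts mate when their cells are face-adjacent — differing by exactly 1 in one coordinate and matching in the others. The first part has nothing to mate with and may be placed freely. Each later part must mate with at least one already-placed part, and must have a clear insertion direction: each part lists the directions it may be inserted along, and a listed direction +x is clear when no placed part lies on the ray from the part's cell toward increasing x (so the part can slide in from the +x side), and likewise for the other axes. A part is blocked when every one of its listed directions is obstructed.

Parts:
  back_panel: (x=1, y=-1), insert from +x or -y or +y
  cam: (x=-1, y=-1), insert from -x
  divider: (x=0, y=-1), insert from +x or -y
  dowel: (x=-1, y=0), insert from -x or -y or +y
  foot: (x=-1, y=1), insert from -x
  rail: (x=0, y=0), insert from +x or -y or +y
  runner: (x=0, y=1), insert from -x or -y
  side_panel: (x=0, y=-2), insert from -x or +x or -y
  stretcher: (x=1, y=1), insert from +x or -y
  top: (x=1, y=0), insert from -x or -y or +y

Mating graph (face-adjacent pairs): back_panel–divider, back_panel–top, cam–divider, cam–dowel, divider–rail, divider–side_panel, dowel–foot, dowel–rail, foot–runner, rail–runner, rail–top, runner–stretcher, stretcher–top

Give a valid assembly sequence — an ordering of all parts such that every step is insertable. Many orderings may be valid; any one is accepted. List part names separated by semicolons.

1. dowel@(-1, 0) [-x clear] — {dowel}
2. cam@(-1, -1) [-x clear] — {cam, dowel}
3. rail@(0, 0) [+x clear] — {cam, dowel, rail}
4. top@(1, 0) [-y clear] — {cam, dowel, rail, top}
5. back_panel@(1, -1) [+x clear] — {back_panel, cam, dowel, rail, top}
6. stretcher@(1, 1) [+x clear] — {back_panel, cam, dowel, rail, stretcher, top}
7. divider@(0, -1) [-y clear] — {back_panel, cam, divider, dowel, rail, stretcher, top}
8. side_panel@(0, -2) [-x clear] — {back_panel, cam, divider, dowel, rail, side_panel, stretcher, top}
9. runner@(0, 1) [-x clear] — {back_panel, cam, divider, dowel, rail, runner, side_panel, stretcher, top}
10. foot@(-1, 1) [-x clear] — {back_panel, cam, divider, dowel, foot, rail, runner, side_panel, stretcher, top}

dowel; cam; rail; top; back_panel; stretcher; divider; side_panel; runner; foot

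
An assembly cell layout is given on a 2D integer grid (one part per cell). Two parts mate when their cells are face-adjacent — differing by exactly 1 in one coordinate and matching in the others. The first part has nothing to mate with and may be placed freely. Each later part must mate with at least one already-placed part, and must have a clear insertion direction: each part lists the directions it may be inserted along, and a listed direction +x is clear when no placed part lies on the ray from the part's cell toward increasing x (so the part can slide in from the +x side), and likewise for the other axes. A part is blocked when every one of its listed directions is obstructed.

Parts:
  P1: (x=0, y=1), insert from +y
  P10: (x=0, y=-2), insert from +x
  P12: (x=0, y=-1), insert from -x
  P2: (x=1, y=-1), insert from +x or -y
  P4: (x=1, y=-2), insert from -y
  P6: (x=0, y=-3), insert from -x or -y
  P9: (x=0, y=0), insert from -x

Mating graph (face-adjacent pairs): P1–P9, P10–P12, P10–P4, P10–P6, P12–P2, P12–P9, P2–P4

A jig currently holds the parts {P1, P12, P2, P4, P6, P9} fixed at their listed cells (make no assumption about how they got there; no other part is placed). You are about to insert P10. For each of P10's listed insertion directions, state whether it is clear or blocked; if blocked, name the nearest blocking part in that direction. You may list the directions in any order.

+x: blocked by P4

+x: nearest on ray is P4@(1, -2) ⇒ blocked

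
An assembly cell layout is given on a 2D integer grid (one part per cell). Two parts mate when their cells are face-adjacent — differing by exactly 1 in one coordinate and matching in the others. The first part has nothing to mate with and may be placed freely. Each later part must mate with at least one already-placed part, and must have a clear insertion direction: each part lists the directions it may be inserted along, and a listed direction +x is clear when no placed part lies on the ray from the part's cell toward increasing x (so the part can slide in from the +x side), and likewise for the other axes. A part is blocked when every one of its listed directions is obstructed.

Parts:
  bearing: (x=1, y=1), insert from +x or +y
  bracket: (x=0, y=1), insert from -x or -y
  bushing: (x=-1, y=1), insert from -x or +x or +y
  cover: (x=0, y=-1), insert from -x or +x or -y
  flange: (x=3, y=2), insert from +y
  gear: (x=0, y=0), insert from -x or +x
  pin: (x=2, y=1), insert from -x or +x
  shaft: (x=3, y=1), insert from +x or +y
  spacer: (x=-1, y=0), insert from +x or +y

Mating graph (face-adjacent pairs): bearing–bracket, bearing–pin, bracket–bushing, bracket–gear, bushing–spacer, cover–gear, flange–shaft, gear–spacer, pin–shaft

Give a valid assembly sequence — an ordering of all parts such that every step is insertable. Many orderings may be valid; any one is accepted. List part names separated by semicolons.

1. cover@(0, -1) [-x clear] — {cover}
2. gear@(0, 0) [-x clear] — {cover, gear}
3. spacer@(-1, 0) [+y clear] — {cover, gear, spacer}
4. bracket@(0, 1) [-x clear] — {bracket, cover, gear, spacer}
5. bearing@(1, 1) [+x clear] — {bearing, bracket, cover, gear, spacer}
6. pin@(2, 1) [+x clear] — {bearing, bracket, cover, gear, pin, spacer}
7. shaft@(3, 1) [+x clear] — {bearing, bracket, cover, gear, pin, shaft, spacer}
8. flange@(3, 2) [+y clear] — {bearing, bracket, cover, flange, gear, pin, shaft, spacer}
9. bushing@(-1, 1) [-x clear] — {bearing, bracket, bushing, cover, flange, gear, pin, shaft, spacer}

cover; gear; spacer; bracket; bearing; pin; shaft; flange; bushing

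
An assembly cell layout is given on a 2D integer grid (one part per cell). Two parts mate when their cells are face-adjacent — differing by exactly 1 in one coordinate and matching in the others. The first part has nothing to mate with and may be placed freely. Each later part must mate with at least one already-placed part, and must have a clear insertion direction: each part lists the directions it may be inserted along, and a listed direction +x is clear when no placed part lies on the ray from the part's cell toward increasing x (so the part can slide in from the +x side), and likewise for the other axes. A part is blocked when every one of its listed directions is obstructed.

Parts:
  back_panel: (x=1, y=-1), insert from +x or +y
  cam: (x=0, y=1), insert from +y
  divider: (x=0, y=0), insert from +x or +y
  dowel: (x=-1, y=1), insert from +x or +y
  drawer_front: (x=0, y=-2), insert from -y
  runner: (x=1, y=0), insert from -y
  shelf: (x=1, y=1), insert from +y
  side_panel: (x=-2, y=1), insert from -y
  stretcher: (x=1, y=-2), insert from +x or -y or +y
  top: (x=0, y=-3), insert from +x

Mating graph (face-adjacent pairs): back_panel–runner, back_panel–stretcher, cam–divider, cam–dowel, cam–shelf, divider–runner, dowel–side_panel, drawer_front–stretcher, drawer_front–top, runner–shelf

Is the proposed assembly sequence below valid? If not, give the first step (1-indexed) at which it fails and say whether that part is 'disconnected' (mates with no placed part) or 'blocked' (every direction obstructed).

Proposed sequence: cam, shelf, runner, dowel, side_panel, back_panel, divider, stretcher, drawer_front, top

Invalid at step 7 (blocked)

1. cam@(0, 1) [+y clear] — {cam}
2. shelf@(1, 1) [+y clear] — {cam, shelf}
3. runner@(1, 0) [-y clear] — {cam, runner, shelf}
4. dowel@(-1, 1) [+y clear] — {cam, dowel, runner, shelf}
5. side_panel@(-2, 1) [-y clear] — {cam, dowel, runner, shelf, side_panel}
6. back_panel@(1, -1) [+x clear] — {back_panel, cam, dowel, runner, shelf, side_panel}
7. divider@(0, 0) — +x/+y all obstructed ⇒ blocked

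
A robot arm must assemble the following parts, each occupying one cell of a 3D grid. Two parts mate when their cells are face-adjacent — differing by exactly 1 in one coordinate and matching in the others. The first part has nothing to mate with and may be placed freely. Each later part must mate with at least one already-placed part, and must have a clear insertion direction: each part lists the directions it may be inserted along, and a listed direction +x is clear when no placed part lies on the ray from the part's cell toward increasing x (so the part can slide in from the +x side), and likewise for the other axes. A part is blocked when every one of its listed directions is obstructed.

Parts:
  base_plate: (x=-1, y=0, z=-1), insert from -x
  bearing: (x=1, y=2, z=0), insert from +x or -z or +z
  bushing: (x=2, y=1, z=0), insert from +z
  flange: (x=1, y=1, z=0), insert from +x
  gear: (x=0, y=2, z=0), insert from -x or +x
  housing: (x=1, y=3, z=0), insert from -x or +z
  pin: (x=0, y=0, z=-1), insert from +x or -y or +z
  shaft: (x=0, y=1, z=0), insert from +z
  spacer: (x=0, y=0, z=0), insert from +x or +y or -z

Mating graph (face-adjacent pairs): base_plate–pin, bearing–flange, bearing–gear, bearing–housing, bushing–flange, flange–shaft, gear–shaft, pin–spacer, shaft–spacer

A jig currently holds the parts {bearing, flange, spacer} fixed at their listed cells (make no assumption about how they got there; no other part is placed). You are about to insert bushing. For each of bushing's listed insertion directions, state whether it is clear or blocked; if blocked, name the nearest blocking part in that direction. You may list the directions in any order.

+z: ray from bushing(2, 1, 0) has no placed part ⇒ clear

+z: clear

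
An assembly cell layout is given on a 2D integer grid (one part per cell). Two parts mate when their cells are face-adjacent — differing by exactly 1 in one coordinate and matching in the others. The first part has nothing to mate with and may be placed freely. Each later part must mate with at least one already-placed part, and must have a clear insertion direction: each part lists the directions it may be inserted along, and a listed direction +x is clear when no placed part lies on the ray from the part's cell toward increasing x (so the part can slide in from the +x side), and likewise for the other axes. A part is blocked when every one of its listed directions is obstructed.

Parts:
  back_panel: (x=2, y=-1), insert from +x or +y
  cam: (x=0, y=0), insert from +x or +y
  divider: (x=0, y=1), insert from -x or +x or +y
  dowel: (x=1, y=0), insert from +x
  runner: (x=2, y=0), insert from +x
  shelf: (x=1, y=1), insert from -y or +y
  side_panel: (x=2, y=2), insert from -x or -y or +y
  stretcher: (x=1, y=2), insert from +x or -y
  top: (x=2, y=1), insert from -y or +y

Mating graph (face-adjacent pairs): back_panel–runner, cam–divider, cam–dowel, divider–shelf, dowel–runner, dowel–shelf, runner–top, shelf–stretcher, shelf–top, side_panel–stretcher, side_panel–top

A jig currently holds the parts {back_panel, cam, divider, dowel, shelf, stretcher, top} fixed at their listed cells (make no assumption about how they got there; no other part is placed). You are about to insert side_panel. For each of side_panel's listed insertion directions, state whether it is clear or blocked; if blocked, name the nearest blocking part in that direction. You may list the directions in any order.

-x: nearest on ray is stretcher@(1, 2) ⇒ blocked
-y: nearest on ray is top@(2, 1) ⇒ blocked
+y: ray from side_panel(2, 2) has no placed part ⇒ clear

+y: clear; -x: blocked by stretcher; -y: blocked by top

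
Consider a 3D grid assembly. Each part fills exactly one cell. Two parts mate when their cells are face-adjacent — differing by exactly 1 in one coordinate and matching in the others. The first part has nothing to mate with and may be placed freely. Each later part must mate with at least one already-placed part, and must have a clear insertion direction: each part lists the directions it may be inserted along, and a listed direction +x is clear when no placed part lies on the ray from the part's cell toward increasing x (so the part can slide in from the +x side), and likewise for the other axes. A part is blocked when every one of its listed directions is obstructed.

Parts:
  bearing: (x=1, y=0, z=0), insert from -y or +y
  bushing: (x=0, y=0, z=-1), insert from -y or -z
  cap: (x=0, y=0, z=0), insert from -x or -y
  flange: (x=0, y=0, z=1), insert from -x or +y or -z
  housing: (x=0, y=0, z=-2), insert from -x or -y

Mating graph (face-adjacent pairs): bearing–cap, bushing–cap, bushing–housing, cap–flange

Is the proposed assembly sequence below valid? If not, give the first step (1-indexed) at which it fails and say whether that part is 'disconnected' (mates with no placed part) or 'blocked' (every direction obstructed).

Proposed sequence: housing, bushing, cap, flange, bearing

1. housing@(0, 0, -2) [-x clear] — {housing}
2. bushing@(0, 0, -1) [-y clear] — {bushing, housing}
3. cap@(0, 0, 0) [-x clear] — {bushing, cap, housing}
4. flange@(0, 0, 1) [-x clear] — {bushing, cap, flange, housing}
5. bearing@(1, 0, 0) [-y clear] — {bearing, bushing, cap, flange, housing}

Valid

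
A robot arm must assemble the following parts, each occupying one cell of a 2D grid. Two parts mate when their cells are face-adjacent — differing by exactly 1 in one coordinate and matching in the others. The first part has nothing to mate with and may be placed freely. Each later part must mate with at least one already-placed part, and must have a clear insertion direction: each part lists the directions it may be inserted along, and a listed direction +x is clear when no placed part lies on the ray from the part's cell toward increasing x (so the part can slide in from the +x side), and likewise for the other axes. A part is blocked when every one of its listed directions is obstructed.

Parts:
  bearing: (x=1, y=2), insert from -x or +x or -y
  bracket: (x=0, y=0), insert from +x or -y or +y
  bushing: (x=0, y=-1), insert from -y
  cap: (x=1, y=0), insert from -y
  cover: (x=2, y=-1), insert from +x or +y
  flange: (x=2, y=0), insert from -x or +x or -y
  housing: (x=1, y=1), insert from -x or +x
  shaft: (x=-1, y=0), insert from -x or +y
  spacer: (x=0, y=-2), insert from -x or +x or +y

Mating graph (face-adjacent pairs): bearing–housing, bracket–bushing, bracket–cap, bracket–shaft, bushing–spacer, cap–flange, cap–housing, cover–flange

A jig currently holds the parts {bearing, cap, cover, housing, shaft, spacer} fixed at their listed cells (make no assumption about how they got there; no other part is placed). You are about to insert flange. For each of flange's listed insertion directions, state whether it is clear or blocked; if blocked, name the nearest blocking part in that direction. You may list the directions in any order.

-x: nearest on ray is cap@(1, 0) ⇒ blocked
+x: ray from flange(2, 0) has no placed part ⇒ clear
-y: nearest on ray is cover@(2, -1) ⇒ blocked

+x: clear; -x: blocked by cap; -y: blocked by cover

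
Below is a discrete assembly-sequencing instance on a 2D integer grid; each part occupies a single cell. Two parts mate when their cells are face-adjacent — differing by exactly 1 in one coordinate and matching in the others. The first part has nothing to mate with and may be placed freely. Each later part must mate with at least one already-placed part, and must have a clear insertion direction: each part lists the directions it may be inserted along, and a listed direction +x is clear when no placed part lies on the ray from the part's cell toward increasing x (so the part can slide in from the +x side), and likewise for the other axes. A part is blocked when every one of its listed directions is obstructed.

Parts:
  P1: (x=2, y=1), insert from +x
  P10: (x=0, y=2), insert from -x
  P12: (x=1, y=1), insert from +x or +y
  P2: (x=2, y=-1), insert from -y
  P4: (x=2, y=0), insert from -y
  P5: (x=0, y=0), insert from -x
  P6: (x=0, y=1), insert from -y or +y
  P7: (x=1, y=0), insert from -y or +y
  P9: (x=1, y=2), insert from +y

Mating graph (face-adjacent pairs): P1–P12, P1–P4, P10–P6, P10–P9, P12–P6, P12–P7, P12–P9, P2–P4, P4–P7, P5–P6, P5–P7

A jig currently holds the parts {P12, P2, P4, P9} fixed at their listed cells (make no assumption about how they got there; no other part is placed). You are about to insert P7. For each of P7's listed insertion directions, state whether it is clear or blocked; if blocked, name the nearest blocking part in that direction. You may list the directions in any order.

-y: ray from P7(1, 0) has no placed part ⇒ clear
+y: nearest on ray is P12@(1, 1) ⇒ blocked

+y: blocked by P12; -y: clear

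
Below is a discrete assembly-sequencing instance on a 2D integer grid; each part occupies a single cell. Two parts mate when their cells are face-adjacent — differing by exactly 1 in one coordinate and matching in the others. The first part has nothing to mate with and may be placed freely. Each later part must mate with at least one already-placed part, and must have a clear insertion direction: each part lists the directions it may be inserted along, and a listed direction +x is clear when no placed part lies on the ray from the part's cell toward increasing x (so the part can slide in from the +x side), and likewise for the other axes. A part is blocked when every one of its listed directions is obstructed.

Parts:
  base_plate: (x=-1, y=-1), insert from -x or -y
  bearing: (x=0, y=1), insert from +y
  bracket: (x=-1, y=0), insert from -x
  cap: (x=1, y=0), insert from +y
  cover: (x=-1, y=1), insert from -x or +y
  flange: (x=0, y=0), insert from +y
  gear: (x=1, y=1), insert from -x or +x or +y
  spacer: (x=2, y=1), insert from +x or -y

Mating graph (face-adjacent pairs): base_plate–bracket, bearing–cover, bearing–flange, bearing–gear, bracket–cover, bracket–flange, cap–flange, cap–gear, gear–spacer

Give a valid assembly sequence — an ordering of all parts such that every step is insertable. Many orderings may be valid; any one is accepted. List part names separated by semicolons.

bracket; cover; base_plate; flange; bearing; cap; gear; spacer

1. bracket@(-1, 0) [-x clear] — {bracket}
2. cover@(-1, 1) [-x clear] — {bracket, cover}
3. base_plate@(-1, -1) [-x clear] — {base_plate, bracket, cover}
4. flange@(0, 0) [+y clear] — {base_plate, bracket, cover, flange}
5. bearing@(0, 1) [+y clear] — {base_plate, bearing, bracket, cover, flange}
6. cap@(1, 0) [+y clear] — {base_plate, bearing, bracket, cap, cover, flange}
7. gear@(1, 1) [+x clear] — {base_plate, bearing, bracket, cap, cover, flange, gear}
8. spacer@(2, 1) [+x clear] — {base_plate, bearing, bracket, cap, cover, flange, gear, spacer}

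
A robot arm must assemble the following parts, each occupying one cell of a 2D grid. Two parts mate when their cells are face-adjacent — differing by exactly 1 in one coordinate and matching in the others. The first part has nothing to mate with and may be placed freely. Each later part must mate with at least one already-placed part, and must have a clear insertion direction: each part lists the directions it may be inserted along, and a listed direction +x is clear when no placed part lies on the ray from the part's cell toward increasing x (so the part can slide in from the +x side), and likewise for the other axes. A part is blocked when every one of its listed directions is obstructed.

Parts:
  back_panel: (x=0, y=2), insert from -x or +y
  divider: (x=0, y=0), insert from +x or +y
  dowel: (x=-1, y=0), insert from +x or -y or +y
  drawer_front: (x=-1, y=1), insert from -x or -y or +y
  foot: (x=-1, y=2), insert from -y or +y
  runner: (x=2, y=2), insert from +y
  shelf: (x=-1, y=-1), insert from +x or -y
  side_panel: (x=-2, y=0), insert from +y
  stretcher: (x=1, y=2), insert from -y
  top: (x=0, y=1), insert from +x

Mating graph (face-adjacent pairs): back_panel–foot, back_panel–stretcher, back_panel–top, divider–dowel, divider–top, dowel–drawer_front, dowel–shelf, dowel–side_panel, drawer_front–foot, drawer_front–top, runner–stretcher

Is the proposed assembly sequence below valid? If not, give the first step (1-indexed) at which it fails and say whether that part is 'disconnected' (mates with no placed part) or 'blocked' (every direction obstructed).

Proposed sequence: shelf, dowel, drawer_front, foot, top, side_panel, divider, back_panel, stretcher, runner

1. shelf@(-1, -1) [+x clear] — {shelf}
2. dowel@(-1, 0) [+x clear] — {dowel, shelf}
3. drawer_front@(-1, 1) [-x clear] — {dowel, drawer_front, shelf}
4. foot@(-1, 2) [+y clear] — {dowel, drawer_front, foot, shelf}
5. top@(0, 1) [+x clear] — {dowel, drawer_front, foot, shelf, top}
6. side_panel@(-2, 0) [+y clear] — {dowel, drawer_front, foot, shelf, side_panel, top}
7. divider@(0, 0) [+x clear] — {divider, dowel, drawer_front, foot, shelf, side_panel, top}
8. back_panel@(0, 2) [+y clear] — {back_panel, divider, dowel, drawer_front, foot, shelf, side_panel, top}
9. stretcher@(1, 2) [-y clear] — {back_panel, divider, dowel, drawer_front, foot, shelf, side_panel, stretcher, top}
10. runner@(2, 2) [+y clear] — {back_panel, divider, dowel, drawer_front, foot, runner, shelf, side_panel, stretcher, top}

Valid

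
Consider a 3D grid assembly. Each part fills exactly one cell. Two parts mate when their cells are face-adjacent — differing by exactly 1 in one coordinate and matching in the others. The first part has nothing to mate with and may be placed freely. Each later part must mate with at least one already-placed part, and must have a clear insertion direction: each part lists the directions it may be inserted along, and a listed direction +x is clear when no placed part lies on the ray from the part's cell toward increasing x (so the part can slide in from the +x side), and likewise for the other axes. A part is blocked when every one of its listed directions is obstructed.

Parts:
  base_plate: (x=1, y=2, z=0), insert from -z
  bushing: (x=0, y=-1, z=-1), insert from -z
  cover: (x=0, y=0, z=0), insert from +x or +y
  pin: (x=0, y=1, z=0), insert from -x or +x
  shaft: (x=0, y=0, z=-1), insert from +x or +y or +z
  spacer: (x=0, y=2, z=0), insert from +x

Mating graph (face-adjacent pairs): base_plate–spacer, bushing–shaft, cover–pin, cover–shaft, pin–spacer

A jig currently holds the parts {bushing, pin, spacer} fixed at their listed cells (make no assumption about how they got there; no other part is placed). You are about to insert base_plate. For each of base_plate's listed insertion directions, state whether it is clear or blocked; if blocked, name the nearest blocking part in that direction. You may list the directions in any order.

-z: ray from base_plate(1, 2, 0) has no placed part ⇒ clear

-z: clear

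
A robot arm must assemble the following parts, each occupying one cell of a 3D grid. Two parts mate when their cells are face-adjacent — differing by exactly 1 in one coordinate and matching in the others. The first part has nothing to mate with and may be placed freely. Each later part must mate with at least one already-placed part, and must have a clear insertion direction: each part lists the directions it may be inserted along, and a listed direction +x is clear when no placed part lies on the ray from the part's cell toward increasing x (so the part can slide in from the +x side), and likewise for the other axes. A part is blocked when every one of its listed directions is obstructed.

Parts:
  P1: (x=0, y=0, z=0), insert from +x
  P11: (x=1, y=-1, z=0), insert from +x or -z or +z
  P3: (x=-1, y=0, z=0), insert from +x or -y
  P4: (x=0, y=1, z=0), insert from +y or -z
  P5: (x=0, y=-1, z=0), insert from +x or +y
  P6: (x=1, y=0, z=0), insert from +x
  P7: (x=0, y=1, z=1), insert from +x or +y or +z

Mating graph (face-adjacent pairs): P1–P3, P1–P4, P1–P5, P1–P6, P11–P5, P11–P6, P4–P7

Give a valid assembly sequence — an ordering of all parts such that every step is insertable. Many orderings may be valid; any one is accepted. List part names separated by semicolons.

1. P3@(-1, 0, 0) [+x clear] — {P3}
2. P1@(0, 0, 0) [+x clear] — {P1, P3}
3. P4@(0, 1, 0) [+y clear] — {P1, P3, P4}
4. P7@(0, 1, 1) [+x clear] — {P1, P3, P4, P7}
5. P5@(0, -1, 0) [+x clear] — {P1, P3, P4, P5, P7}
6. P11@(1, -1, 0) [+x clear] — {P1, P11, P3, P4, P5, P7}
7. P6@(1, 0, 0) [+x clear] — {P1, P11, P3, P4, P5, P6, P7}

P3; P1; P4; P7; P5; P11; P6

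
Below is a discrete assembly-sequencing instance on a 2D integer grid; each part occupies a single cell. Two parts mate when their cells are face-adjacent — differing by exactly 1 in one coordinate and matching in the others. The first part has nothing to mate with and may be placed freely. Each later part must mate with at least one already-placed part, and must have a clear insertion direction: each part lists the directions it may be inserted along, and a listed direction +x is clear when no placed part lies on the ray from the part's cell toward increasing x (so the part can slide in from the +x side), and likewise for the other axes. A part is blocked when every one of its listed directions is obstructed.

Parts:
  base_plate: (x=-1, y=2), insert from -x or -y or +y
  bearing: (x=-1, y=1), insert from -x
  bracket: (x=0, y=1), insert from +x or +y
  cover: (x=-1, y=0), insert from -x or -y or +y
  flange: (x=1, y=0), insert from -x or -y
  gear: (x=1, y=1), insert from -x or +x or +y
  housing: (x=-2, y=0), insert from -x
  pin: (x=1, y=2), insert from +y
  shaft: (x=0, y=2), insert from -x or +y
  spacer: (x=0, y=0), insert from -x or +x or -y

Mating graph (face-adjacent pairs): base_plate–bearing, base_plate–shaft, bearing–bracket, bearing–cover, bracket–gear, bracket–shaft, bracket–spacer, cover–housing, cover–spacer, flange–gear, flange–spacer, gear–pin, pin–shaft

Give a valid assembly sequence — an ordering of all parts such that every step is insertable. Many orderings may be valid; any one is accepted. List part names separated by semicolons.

bracket; gear; pin; bearing; cover; flange; spacer; shaft; housing; base_plate

1. bracket@(0, 1) [+x clear] — {bracket}
2. gear@(1, 1) [+x clear] — {bracket, gear}
3. pin@(1, 2) [+y clear] — {bracket, gear, pin}
4. bearing@(-1, 1) [-x clear] — {bearing, bracket, gear, pin}
5. cover@(-1, 0) [-x clear] — {bearing, bracket, cover, gear, pin}
6. flange@(1, 0) [-y clear] — {bearing, bracket, cover, flange, gear, pin}
7. spacer@(0, 0) [-y clear] — {bearing, bracket, cover, flange, gear, pin, spacer}
8. shaft@(0, 2) [-x clear] — {bearing, bracket, cover, flange, gear, pin, shaft, spacer}
9. housing@(-2, 0) [-x clear] — {bearing, bracket, cover, flange, gear, housing, pin, shaft, spacer}
10. base_plate@(-1, 2) [-x clear] — {base_plate, bearing, bracket, cover, flange, gear, housing, pin, shaft, spacer}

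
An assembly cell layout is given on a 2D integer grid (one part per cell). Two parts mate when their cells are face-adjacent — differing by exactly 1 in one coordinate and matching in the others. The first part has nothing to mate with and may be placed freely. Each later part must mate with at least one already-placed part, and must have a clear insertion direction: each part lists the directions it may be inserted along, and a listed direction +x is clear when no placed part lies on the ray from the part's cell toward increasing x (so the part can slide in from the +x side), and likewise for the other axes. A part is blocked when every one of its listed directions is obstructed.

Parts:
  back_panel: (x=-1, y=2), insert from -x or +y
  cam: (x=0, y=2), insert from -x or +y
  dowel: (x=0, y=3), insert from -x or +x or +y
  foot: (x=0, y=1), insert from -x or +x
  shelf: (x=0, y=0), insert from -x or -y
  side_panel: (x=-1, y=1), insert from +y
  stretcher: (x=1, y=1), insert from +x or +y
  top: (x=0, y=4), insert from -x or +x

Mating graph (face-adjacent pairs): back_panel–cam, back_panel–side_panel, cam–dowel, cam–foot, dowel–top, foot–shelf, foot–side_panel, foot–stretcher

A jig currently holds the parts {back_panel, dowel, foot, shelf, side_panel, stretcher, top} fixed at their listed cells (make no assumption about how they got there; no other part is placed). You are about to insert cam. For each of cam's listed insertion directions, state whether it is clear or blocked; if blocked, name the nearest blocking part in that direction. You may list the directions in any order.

+y: blocked by dowel; -x: blocked by back_panel

-x: nearest on ray is back_panel@(-1, 2) ⇒ blocked
+y: nearest on ray is dowel@(0, 3) ⇒ blocked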